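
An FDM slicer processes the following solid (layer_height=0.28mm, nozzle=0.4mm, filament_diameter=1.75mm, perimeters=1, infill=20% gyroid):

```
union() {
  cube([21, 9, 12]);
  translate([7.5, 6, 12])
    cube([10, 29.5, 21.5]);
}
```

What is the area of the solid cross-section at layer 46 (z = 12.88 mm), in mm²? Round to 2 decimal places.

295.00 mm²

At z = 12.88 mm: the cube does not reach this height (z outside [0, 12]); the cube at (7.5, 6) is present — its section is the full 10×29.5 rectangle (area 295.00 mm²); Taking the union: only the 10×29.5 cube at (7.5, 6) is present, so the union is just that shape — area = 295.00 mm². Overall, the cross-section is a single solid region. Net area = 295.00 mm².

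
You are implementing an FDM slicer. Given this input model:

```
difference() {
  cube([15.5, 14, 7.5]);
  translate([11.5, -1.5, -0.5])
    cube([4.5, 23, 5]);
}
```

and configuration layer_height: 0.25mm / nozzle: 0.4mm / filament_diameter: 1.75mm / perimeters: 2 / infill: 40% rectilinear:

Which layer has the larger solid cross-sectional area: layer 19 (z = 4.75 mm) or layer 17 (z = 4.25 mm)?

Layer 19 (z = 4.75): the cube is present — its section is the full 15.5×14 rectangle (area 217.00 mm²); the cube at (11.5, -1.5) does not reach this height (z outside [-0.5, 4.5]); After the difference (first − rest): none of the subtracted shapes is present at this height, so the 15.5×14 cube is unchanged — area = 217.00 mm². So its area = 217.00 mm². Layer 17 (z = 4.25): the 15.5×14 cube contributes its full rectangle (area 217.00 mm²); the cube at (11.5, -1.5) is present — its section is the full 4.5×23 rectangle (area 103.50 mm²); Taking the first minus the rest: starting from the 15.5×14 cube (217.00 mm²), the 4.5×23 cube at (11.5, -1.5) partially overlaps it — only the 56.00 mm² overlap (of its 103.50 mm²) is removed, clipping the outline — area = 161.00 mm². So its area = 161.00 mm². Layer 19 is larger (217.00 vs 161.00 mm²).

layer 19 (z = 4.75 mm)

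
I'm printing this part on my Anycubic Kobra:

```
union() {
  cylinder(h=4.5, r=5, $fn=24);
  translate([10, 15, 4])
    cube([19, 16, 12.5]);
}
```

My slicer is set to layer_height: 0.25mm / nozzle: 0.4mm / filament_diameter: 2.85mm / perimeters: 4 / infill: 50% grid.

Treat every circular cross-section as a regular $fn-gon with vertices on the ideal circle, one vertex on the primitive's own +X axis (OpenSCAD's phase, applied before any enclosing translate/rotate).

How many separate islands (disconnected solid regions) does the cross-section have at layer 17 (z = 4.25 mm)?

At z = 4.25 mm: the r=5 cylinder gives a regular 24-gon of circumradius 5 (constant along its height); the cube at (10, 15) is present — its section is the full 19×16 rectangle; Merging all regions: the 2 present regions are separate (no shared area or edge), so areas and boundary lengths simply add and each stays a separate island — 2 connected regions. Overall, the cross-section has 2 separate islands. Island count = 2.

2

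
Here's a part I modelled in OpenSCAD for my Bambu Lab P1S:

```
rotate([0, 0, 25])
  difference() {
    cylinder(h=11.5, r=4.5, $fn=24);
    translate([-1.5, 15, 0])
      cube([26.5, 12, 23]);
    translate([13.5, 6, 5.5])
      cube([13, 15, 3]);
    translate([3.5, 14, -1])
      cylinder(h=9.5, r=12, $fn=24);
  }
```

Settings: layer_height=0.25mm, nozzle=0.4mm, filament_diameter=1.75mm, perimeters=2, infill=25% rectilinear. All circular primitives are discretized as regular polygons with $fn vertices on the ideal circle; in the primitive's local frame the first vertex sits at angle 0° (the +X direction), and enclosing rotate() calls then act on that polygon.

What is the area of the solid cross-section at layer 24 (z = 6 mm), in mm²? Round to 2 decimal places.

53.80 mm²

At z = 6 mm: the cylinder: section is a regular 24-gon, circumradius r=4.5 (area = (24/2)·4.500²·sin(360°/24) = 62.89 mm²); the cube at (-1.5, 15) (footprint 26.5×12) is included at this height (area 318.00 mm²); the cube at (13.5, 6) is present — its section is the full 13×15 rectangle (area 195.00 mm²); the r=12 cylinder at (3.5, 14) gives a regular 24-gon of circumradius 12 (constant along its height) (area = (24/2)·12.000²·sin(360°/24) = 447.24 mm²); After the difference (first − rest): starting from the r=4.5 cylinder (62.89 mm²), the 26.5×12 cube at (-1.5, 15) misses the remaining region (no effect); the 13×15 cube at (13.5, 6) misses the remaining region (no effect); the r=12 cylinder at (3.5, 14) partially overlaps it — only the 9.10 mm² overlap (of its 447.24 mm²) is removed, clipping the outline — area = 53.80 mm²; (rotated 25° about Z; rotation is an isometry so areas/perimeters/island counts are preserved). Overall, the cross-section is a single solid region. Net area = 53.80 mm².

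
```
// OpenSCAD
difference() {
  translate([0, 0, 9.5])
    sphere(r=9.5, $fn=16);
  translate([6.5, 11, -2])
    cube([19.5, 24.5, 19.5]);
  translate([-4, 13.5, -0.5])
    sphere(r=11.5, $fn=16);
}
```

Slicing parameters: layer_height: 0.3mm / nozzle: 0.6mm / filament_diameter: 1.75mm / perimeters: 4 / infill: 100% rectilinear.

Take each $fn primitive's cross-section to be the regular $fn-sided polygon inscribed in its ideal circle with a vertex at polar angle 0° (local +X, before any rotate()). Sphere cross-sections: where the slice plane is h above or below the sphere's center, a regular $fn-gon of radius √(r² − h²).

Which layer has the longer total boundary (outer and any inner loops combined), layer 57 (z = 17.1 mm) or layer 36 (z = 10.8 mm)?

Layer 57 (z = 17.1): the r=9.5 sphere slices to a regular 16-gon of circumradius 5.700 (√(r²−h²) with h=7.6 from center) (perimeter = 2·16·5.700·sin(180°/16) = 35.58 mm); the cube at (6.5, 11) (footprint 19.5×24.5) is included at this height (perimeter 88.00 mm); the sphere at (-4, 13.5) does not reach this height (|z−center|=17.600 > r=11.5); Taking the first minus the rest: starting from the r=9.5 sphere, the 19.5×24.5 cube at (6.5, 11) misses the remaining region (no effect) — boundary = 35.58 mm. So its perimeter = 35.58 mm. Layer 36 (z = 10.8): the r=9.5 sphere contributes a regular 16-gon of circumradius √(9.5²−1.3²) = 9.411 (perimeter = 2·16·9.411·sin(180°/16) = 58.75 mm); the cube at (6.5, 11) (footprint 19.5×24.5) is included at this height (perimeter 88.00 mm); the sphere at (-4, 13.5): section is a regular 16-gon, circumradius = √(r²−h²) = √(11.5²−11.3²) = 2.135 (perimeter = 2·16·2.135·sin(180°/16) = 13.33 mm); After the difference (first − rest): starting from the r=9.5 sphere, the 19.5×24.5 cube at (6.5, 11) misses the remaining region (no effect); the r=11.5 sphere at (-4, 13.5) misses the remaining region (no effect) — boundary = 58.75 mm. So its perimeter = 58.75 mm. Layer 36 is larger (58.75 vs 35.58 mm).

layer 36 (z = 10.8 mm)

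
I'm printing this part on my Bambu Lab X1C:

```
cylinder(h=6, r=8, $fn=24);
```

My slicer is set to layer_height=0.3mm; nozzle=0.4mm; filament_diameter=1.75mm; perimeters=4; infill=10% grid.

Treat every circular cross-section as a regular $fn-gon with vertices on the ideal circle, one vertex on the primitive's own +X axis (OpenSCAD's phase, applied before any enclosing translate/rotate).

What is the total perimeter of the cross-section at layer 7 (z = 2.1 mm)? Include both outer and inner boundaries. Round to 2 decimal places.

At z = 2.1 mm: the r=8 cylinder contributes a regular 24-gon of circumradius 8 (perimeter = 2·24·8.000·sin(180°/24) = 50.12 mm). Overall, the cross-section is a single solid region. Total boundary length (outer) = 50.12 mm.

50.12 mm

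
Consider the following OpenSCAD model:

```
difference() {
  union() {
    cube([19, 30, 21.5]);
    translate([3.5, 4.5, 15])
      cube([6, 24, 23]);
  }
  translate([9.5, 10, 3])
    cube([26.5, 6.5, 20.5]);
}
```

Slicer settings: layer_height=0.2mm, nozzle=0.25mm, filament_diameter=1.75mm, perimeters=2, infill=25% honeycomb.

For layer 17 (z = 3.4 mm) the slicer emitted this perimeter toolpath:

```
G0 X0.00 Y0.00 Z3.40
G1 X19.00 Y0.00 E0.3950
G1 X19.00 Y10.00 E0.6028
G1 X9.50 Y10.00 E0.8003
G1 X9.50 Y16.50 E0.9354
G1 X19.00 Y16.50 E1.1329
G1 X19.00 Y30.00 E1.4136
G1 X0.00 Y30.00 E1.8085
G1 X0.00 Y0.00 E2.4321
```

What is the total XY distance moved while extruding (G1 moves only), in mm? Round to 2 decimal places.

Sum the Euclidean lengths of each G1 segment: total = 117.00 mm.

117.00 mm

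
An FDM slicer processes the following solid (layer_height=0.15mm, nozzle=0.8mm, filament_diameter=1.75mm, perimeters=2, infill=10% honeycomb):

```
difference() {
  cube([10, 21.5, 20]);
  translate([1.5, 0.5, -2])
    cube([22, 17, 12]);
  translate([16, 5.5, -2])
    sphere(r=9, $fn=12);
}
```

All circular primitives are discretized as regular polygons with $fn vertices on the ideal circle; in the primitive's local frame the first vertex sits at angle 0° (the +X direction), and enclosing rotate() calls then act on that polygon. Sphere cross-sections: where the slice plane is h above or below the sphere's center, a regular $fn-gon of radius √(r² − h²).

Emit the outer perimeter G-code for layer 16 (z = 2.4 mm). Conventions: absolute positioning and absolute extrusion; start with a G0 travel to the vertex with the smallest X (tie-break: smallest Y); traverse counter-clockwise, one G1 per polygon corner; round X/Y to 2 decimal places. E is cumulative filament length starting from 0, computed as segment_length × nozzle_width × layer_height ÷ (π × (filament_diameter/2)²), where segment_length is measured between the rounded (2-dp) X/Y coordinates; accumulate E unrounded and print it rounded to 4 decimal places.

G0 X0.00 Y0.00 Z2.40
G1 X10.00 Y0.00 E0.4989
G1 X10.00 Y0.50 E0.5238
G1 X1.50 Y0.50 E0.9479
G1 X1.50 Y17.50 E1.7960
G1 X10.00 Y17.50 E2.2201
G1 X10.00 Y21.50 E2.4197
G1 X0.00 Y21.50 E2.9186
G1 X0.00 Y0.00 E3.9912

At z = 2.4 mm: the cube (footprint 10×21.5) is included at this height; the cube at (1.5, 0.5) is present — its section is the full 22×17 rectangle; the r=9 sphere at (16, 5.5) slices to a regular 12-gon of circumradius 7.851 (√(r²−h²) with h=4.4 from center); Taking the first minus the rest: starting from the 10×21.5 cube, the 22×17 cube at (1.5, 0.5) partially overlaps it — only the 144.50 mm² overlap (of its 374.00 mm²) is removed, clipping the outline; the r=9 sphere at (16, 5.5) misses the remaining region (no effect) — 1 connected region. The outline is a single polygon with 8 vertices. Extrusion per mm of travel: 0.8 × 0.15 / (π × 0.875²) = 0.049890. Accumulating E over each segment gives final E = 3.9912.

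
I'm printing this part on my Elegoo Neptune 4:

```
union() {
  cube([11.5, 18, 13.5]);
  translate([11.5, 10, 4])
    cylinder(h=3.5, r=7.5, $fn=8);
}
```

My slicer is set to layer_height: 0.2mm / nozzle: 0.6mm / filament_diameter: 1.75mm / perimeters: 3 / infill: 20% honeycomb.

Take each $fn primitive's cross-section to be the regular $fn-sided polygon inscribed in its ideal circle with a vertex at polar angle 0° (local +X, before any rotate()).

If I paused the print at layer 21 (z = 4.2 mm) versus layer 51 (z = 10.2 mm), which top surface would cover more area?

layer 21 (z = 4.2 mm)

Layer 21 (z = 4.2): the cube (footprint 11.5×18) is included at this height (area 207.00 mm²); the cylinder at (11.5, 10): section is a regular 8-gon, circumradius r=7.5 (area = (8/2)·7.500²·sin(360°/8) = 159.10 mm²); Merging all regions: the regions partially overlap — summed areas 366.10 mm² minus the doubly-counted overlap 79.55 mm² gives 286.55 mm² — area = 286.55 mm². So its area = 286.55 mm². Layer 51 (z = 10.2): the 11.5×18 cube contributes its full rectangle (area 207.00 mm²); the cylinder at (11.5, 10) is absent (z outside [4, 7.5]); Combining (union): only the 11.5×18 cube is present, so the union is just that shape — area = 207.00 mm². So its area = 207.00 mm². Layer 21 is larger (286.55 vs 207.00 mm²).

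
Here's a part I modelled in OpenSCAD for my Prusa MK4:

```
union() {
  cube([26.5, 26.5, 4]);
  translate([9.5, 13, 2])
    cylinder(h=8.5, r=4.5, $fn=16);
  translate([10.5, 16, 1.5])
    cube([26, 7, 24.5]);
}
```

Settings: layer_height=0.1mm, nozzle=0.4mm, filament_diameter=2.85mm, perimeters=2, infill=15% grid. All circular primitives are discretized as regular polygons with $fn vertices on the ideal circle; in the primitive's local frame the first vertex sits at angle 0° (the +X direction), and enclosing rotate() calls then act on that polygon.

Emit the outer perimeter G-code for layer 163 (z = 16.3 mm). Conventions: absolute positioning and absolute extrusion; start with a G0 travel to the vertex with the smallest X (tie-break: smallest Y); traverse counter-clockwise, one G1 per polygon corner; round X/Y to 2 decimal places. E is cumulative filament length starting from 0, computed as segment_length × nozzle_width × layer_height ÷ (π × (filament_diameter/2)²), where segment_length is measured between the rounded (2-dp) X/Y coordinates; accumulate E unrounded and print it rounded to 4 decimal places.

At z = 16.3 mm: the cube is not intersected at this z (z outside [0, 4]); the cylinder at (9.5, 13) is not intersected at this z (z outside [2, 10.5]); the cube at (10.5, 16) (footprint 26×7) is included at this height; Combining (union): only the 26×7 cube at (10.5, 16) is present, so the union is just that shape — 1 connected region. The outline is a single polygon with 4 vertices. Extrusion per mm of travel: 0.4 × 0.1 / (π × 1.425²) = 0.006270. Accumulating E over each segment gives final E = 0.4138.

G0 X10.50 Y16.00 Z16.30
G1 X36.50 Y16.00 E0.1630
G1 X36.50 Y23.00 E0.2069
G1 X10.50 Y23.00 E0.3699
G1 X10.50 Y16.00 E0.4138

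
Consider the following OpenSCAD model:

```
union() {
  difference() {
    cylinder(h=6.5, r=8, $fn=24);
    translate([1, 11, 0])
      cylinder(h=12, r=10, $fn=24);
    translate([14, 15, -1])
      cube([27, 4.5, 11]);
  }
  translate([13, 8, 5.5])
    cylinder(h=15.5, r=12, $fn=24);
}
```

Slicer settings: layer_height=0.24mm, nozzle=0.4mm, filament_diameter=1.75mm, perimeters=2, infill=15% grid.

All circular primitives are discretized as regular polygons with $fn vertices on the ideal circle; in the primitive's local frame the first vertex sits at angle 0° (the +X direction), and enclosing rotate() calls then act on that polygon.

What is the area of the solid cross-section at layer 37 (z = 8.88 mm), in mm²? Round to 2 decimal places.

447.24 mm²

At z = 8.88 mm: the cylinder is not intersected at this z (z outside [0, 6.5]); the r=10 cylinder at (1, 11) contributes a regular 24-gon of circumradius 10 (area = (24/2)·10.000²·sin(360°/24) = 310.58 mm²); the 27×4.5 cube at (14, 15) contributes its full rectangle (area 121.50 mm²); After the difference (first − rest): the first operand is absent here, so nothing remains; the cylinder at (13, 8): section is a regular 24-gon, circumradius r=12 (area = (24/2)·12.000²·sin(360°/24) = 447.24 mm²); Merging all regions: only the r=12 cylinder at (13, 8) is present, so the union is just that shape — area = 447.24 mm². Overall, the cross-section is a single solid region. Net area = 447.24 mm².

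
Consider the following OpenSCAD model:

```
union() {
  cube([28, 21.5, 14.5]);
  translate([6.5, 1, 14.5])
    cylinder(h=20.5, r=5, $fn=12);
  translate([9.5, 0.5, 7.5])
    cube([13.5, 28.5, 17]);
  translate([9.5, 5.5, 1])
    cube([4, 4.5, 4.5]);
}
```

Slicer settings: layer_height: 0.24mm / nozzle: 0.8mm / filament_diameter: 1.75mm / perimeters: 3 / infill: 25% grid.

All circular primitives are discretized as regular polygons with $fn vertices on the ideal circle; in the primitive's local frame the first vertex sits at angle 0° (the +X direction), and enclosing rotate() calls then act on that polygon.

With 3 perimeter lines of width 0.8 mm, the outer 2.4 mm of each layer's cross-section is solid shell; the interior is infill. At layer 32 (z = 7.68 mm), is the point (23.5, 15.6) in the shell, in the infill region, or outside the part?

At z = 7.68 mm: the cube (footprint 28×21.5) is included at this height; the cylinder at (6.5, 1) is not intersected at this z (z outside [14.5, 35]); the cube at (9.5, 0.5) is present — its section is the full 13.5×28.5 rectangle; the cube at (9.5, 5.5) is absent (z outside [1, 5.5]); Merging all regions: the regions partially overlap (shared area 283.50 mm²), so overlapping operands fuse into one piece — 1 connected region. Overall, the cross-section is a single solid region. The nearest boundary edge runs (28.00, 21.50)→(28.00, 0.00); distance from the point to it = 4.50 mm. The point is inside the cross-section and 4.50 mm from the nearest boundary — more than the 2.4 mm shell width (3 × 0.8), so it's in the infill interior.

infill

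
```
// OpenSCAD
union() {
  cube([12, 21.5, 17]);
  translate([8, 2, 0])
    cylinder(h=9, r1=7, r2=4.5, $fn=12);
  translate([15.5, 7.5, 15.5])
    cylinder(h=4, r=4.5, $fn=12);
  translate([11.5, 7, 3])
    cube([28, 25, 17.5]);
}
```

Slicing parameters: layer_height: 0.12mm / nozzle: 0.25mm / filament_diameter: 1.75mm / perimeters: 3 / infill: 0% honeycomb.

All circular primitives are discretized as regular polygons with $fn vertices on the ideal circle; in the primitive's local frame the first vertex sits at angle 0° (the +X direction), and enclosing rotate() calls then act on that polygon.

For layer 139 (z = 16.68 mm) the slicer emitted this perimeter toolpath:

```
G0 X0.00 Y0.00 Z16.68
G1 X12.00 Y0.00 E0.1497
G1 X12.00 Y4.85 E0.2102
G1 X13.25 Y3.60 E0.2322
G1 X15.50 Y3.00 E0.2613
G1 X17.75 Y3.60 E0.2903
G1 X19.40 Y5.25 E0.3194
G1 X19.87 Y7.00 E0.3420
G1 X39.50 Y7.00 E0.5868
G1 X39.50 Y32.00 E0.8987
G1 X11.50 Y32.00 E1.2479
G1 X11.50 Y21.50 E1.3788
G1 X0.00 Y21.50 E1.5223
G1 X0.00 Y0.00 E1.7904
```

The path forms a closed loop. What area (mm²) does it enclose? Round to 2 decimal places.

Apply the shoelace formula to the sequence of (X, Y) vertices; enclosed area = 975.53 mm².

975.53 mm²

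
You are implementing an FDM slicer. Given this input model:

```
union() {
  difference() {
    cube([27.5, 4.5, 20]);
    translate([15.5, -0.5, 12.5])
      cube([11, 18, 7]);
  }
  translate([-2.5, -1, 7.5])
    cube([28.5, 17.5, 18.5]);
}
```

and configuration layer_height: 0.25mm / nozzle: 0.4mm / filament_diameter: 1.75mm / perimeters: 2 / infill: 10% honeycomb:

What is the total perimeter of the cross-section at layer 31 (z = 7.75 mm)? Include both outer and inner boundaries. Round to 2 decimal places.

95.00 mm

At z = 7.75 mm: the 27.5×4.5 cube contributes its full rectangle (perimeter 64.00 mm); the cube at (15.5, -0.5) does not reach this height (z outside [12.5, 19.5]); Taking the first minus the rest: none of the subtracted shapes is present at this height, so the 27.5×4.5 cube is unchanged — boundary = 64.00 mm; the cube at (-2.5, -1) (footprint 28.5×17.5) is included at this height (perimeter 92.00 mm); Merging all regions: the regions partially overlap (shared area 117.00 mm²), so the edge portions inside another operand are dropped and the merged outline is re-measured after clipping — boundary = 95.00 mm. Overall, the cross-section is a single solid region. Total boundary length (outer) = 95.00 mm.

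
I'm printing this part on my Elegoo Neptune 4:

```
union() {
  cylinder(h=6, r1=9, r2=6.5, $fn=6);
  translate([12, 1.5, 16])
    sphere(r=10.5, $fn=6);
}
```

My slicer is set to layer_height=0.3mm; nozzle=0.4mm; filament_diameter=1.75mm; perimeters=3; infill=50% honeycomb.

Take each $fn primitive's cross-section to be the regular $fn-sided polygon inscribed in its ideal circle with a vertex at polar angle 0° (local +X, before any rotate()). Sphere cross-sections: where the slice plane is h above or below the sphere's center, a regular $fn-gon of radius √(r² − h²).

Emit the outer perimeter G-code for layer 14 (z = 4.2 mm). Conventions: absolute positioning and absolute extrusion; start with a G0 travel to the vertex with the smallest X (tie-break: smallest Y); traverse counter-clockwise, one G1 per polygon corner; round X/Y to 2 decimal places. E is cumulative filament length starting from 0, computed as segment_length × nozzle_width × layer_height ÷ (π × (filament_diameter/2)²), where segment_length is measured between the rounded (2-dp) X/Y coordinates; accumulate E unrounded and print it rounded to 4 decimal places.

G0 X-7.25 Y0.00 Z4.20
G1 X-3.63 Y-6.28 E0.3616
G1 X3.63 Y-6.28 E0.7238
G1 X7.25 Y0.00 E1.0855
G1 X3.63 Y6.28 E1.4471
G1 X-3.62 Y6.28 E1.8088
G1 X-7.25 Y0.00 E2.1707

At z = 4.2 mm: the cone (r1=9→r2=6.5) has section circumradius 7.250 here — a regular 6-gon; the sphere at (12, 1.5) is not intersected at this z (|z−center|=11.800 > r=10.5); Combining (union): only the cone is present, so the union is just that shape — 1 connected region. The outline is a single polygon with 6 vertices. Extrusion per mm of travel: 0.4 × 0.3 / (π × 0.875²) = 0.049890. Accumulating E over each segment gives final E = 2.1707.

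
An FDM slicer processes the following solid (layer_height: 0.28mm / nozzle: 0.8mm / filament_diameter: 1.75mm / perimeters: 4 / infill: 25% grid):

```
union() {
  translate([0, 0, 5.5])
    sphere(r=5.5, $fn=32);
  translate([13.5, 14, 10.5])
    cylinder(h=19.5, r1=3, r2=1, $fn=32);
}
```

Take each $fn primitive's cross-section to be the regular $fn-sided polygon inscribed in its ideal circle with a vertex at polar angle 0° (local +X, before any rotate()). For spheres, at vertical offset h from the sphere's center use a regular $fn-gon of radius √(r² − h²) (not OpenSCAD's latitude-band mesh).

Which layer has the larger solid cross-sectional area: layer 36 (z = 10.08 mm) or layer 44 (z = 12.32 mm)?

Layer 36 (z = 10.08): the r=5.5 sphere contributes a regular 32-gon of circumradius √(5.5²−4.58²) = 3.045 (area = (32/2)·3.045²·sin(360°/32) = 28.95 mm²); the cone at (13.5, 14) is not intersected at this z (z outside [10.5, 30]); Taking the union: only the r=5.5 sphere is present, so the union is just that shape — area = 28.95 mm². So its area = 28.95 mm². Layer 44 (z = 12.32): the sphere does not reach this height (|z−center|=6.820 > r=5.5); the cone at (13.5, 14) (r1=3→r2=1) has section circumradius 2.813 here — a regular 32-gon (area = (32/2)·2.813²·sin(360°/32) = 24.71 mm²); Combining (union): only the cone at (13.5, 14) is present, so the union is just that shape — area = 24.71 mm². So its area = 24.71 mm². Layer 36 is larger (28.95 vs 24.71 mm²).

layer 36 (z = 10.08 mm)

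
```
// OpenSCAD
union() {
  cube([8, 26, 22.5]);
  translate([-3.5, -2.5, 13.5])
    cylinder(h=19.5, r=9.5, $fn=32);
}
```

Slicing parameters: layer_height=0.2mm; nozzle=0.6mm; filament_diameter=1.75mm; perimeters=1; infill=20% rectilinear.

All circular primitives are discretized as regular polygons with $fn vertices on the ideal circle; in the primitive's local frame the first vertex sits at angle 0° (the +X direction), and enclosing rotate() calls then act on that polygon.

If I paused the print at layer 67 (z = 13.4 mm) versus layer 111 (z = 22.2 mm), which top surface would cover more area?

layer 111 (z = 22.2 mm)

Layer 67 (z = 13.4): the cube is present — its section is the full 8×26 rectangle (area 208.00 mm²); the cylinder at (-3.5, -2.5) is not intersected at this z (z outside [13.5, 33]); Merging all regions: only the 8×26 cube is present, so the union is just that shape — area = 208.00 mm². So its area = 208.00 mm². Layer 111 (z = 22.2): the cube (footprint 8×26) is included at this height (area 208.00 mm²); the r=9.5 cylinder at (-3.5, -2.5) gives a regular 32-gon of circumradius 9.5 (constant along its height) (area = (32/2)·9.500²·sin(360°/32) = 281.71 mm²); Taking the union: the regions partially overlap — summed areas 489.71 mm² minus the doubly-counted overlap 23.41 mm² gives 466.30 mm² — area = 466.30 mm². So its area = 466.30 mm². Layer 111 is larger (466.30 vs 208.00 mm²).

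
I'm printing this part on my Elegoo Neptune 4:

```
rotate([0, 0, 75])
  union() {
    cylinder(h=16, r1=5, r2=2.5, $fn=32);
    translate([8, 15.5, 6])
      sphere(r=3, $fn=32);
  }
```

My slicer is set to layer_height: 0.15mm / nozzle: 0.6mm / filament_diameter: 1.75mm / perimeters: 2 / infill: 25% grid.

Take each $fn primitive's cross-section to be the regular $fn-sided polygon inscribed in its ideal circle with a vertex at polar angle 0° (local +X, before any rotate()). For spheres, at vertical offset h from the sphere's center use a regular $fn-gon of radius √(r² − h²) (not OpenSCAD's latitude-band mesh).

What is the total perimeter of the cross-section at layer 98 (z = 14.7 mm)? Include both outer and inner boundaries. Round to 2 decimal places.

16.96 mm

At z = 14.7 mm: the cone: at t=0.919 of its height the radius interpolates to r₁+(r₂−r₁)t = 2.703, giving a regular 32-gon of that circumradius (perimeter = 2·32·2.703·sin(180°/32) = 16.96 mm); the sphere at (8, 15.5) is not intersected at this z (|z−center|=8.700 > r=3); Merging all regions: only the cone is present, so the union is just that shape — boundary = 16.96 mm; (whole slice rotated 75° about Z — lengths, areas and connectivity unchanged). Overall, the cross-section is a single solid region. Total boundary length (outer) = 16.96 mm.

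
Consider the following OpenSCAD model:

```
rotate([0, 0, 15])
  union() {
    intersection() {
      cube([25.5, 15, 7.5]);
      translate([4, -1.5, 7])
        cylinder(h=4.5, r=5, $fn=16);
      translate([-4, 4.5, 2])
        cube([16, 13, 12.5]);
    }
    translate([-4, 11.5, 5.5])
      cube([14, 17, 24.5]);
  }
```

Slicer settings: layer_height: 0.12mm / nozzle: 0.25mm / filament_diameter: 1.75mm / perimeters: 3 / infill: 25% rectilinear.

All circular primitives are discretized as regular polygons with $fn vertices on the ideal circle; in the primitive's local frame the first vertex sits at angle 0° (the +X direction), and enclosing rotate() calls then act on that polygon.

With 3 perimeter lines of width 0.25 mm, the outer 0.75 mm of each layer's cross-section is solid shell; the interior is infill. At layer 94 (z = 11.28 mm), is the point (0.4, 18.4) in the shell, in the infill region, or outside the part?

At z = 11.28 mm: the cube is absent (z outside [0, 7.5]); the r=5 cylinder at (4, -1.5) gives a regular 16-gon of circumradius 5 (constant along its height); the 16×13 cube at (-4, 4.5) contributes its full rectangle; Taking the intersection: at least one operand is absent at this height, so nothing remains; the cube at (-4, 11.5) is present — its section is the full 14×17 rectangle; Combining (union): only the 14×17 cube at (-4, 11.5) is present, so the union is just that shape — 1 connected region; (rotated 15° about Z; rotation is an isometry so areas/perimeters/island counts are preserved). Overall, the cross-section is a single solid region. Undo the 15° rotation: the query point maps to (5.149, 17.670) in the un-rotated model frame. The nearest boundary edge runs (10.00, 11.50)→(10.00, 28.50); distance from the point to it = 4.85 mm. The point is inside the cross-section and 4.85 mm from the nearest boundary — more than the 0.75 mm shell width (3 × 0.25), so it's in the infill interior.

infill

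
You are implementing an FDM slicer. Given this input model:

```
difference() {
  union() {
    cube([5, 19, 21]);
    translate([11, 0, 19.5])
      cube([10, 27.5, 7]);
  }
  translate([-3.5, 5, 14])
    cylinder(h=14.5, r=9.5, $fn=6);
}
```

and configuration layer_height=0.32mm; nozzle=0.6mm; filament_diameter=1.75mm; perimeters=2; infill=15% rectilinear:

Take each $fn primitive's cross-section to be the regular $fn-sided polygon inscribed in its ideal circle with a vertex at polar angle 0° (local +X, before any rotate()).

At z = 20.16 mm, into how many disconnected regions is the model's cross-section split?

3

At z = 20.16 mm: the cube is present — its section is the full 5×19 rectangle; the cube at (11, 0) is present — its section is the full 10×27.5 rectangle; Taking the union: the 2 present regions are separate (no shared area or edge), so areas and boundary lengths simply add and each stays a separate island — 2 connected regions; the cylinder at (-3.5, 5): section is a regular 6-gon, circumradius r=9.5; Taking the first minus the rest: starting from the result so far, the r=9.5 cylinder at (-3.5, 5) partially overlaps it — only the 50.87 mm² overlap (of its 234.48 mm²) is removed, clipping the outline — 3 connected regions. The result has 3 disconnected regions.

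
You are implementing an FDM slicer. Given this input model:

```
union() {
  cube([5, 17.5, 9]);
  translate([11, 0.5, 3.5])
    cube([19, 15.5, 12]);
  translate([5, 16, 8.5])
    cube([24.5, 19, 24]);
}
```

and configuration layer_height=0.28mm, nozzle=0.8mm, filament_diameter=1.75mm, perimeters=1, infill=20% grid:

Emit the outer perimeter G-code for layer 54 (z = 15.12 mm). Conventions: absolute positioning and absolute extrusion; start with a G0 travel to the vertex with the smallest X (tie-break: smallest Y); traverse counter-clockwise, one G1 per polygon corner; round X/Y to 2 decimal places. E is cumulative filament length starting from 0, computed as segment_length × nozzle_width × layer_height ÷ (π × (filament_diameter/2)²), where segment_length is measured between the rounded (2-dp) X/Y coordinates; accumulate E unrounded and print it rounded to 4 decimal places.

G0 X5.00 Y16.00 Z15.12
G1 X11.00 Y16.00 E0.5588
G1 X11.00 Y0.50 E2.0023
G1 X30.00 Y0.50 E3.7717
G1 X30.00 Y16.00 E5.2152
G1 X29.50 Y16.00 E5.2618
G1 X29.50 Y35.00 E7.0312
G1 X5.00 Y35.00 E9.3128
G1 X5.00 Y16.00 E11.0823

At z = 15.12 mm: the cube is absent (z outside [0, 9]); the cube at (11, 0.5) is present — its section is the full 19×15.5 rectangle; the 24.5×19 cube at (5, 16) contributes its full rectangle; Combining (union): the 2 present regions share edge segments without overlapping in area, so areas simply add but the touching pieces fuse into one outline (the shared edge portions become interior and drop out of the boundary) — 1 connected region. The outline is a single polygon with 8 vertices. Extrusion per mm of travel: 0.8 × 0.28 / (π × 0.875²) = 0.093128. Accumulating E over each segment gives final E = 11.0823.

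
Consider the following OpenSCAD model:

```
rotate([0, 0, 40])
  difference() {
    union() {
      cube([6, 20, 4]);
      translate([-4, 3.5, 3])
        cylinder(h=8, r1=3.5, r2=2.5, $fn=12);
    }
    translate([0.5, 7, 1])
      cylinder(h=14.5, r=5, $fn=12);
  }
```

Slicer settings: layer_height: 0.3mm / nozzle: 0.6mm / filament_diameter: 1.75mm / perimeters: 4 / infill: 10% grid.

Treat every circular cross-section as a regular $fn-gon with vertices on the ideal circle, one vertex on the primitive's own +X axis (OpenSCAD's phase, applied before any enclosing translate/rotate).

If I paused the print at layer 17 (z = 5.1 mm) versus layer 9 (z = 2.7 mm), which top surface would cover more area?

layer 9 (z = 2.7 mm)

Layer 17 (z = 5.1): the cube does not reach this height (z outside [0, 4]); the cone at (-4, 3.5): at t=0.262 of its height the radius interpolates to r₁+(r₂−r₁)t = 3.237, giving a regular 12-gon of that circumradius (area = (12/2)·3.237²·sin(360°/12) = 31.44 mm²); Taking the union: only the cone at (-4, 3.5) is present, so the union is just that shape — area = 31.44 mm²; the cylinder at (0.5, 7): section is a regular 12-gon, circumradius r=5 (area = (12/2)·5.000²·sin(360°/12) = 75.00 mm²); After the difference (first − rest): starting from that combined region (31.44 mm²), the r=5 cylinder at (0.5, 7) partially overlaps it — only the 8.87 mm² overlap (of its 75.00 mm²) is removed, clipping the outline — area = 22.58 mm²; (whole slice rotated 40° about Z — lengths, areas and connectivity unchanged). So its area = 22.58 mm². Layer 9 (z = 2.7): the cube (footprint 6×20) is included at this height (area 120.00 mm²); the cone at (-4, 3.5) does not reach this height (z outside [3, 11]); Merging all regions: only the 6×20 cube is present, so the union is just that shape — area = 120.00 mm²; the cylinder at (0.5, 7): section is a regular 12-gon, circumradius r=5 (area = (12/2)·5.000²·sin(360°/12) = 75.00 mm²); Taking the first minus the rest: starting from the result so far (120.00 mm²), the r=5 cylinder at (0.5, 7) partially overlaps it — only the 42.43 mm² overlap (of its 75.00 mm²) is removed, clipping the outline — area = 77.57 mm²; (rotated 40° about Z; rotation is an isometry so areas/perimeters/island counts are preserved). So its area = 77.57 mm². Layer 9 is larger (77.57 vs 22.58 mm²).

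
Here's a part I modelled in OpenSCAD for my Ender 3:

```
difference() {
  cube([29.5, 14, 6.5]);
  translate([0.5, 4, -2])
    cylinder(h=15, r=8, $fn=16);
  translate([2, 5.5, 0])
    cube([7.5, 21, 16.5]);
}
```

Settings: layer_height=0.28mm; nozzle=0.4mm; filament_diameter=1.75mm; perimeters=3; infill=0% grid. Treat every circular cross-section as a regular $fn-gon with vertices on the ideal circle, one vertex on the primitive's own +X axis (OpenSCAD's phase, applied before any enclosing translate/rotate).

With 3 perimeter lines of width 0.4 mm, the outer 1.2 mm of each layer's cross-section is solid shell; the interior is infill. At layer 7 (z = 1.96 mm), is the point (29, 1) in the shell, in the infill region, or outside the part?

At z = 1.96 mm: the cube (footprint 29.5×14) is included at this height; the r=8 cylinder at (0.5, 4) gives a regular 16-gon of circumradius 8 (constant along its height); the cube at (2, 5.5) (footprint 7.5×21) is included at this height; Taking the first minus the rest: starting from the 29.5×14 cube, the r=8 cylinder at (0.5, 4) partially overlaps it — only the 85.16 mm² overlap (of its 195.93 mm²) is removed, clipping the outline; the 7.5×21 cube at (2, 5.5) partially overlaps it — only the 36.07 mm² overlap (of its 157.50 mm²) is removed, clipping the outline — 2 connected regions. Overall, the cross-section has 2 separate islands. The nearest boundary edge runs (29.50, 14.00)→(29.50, 0.00); distance from the point to it = 0.50 mm. (Shell/infill is judged within the island containing the point — the largest one.) The point is inside the cross-section, 0.50 mm from the nearest boundary — within the 1.2 mm shell band (3 × 0.4).

shell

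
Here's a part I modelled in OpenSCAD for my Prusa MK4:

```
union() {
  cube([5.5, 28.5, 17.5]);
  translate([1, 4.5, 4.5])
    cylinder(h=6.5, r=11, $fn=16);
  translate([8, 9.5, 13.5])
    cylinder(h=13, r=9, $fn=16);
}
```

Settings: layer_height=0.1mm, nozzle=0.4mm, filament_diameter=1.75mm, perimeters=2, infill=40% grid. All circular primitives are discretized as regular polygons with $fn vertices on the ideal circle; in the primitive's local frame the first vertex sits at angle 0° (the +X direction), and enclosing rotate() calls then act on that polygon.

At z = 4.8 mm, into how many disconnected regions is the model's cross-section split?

1

At z = 4.8 mm: the cube is present — its section is the full 5.5×28.5 rectangle; the cylinder at (1, 4.5): section is a regular 16-gon, circumradius r=11; the cylinder at (8, 9.5) is absent (z outside [13.5, 26.5]); Merging all regions: the regions partially overlap (shared area 83.12 mm²), so overlapping operands fuse into one piece — 1 connected region. The result has 1 disconnected region.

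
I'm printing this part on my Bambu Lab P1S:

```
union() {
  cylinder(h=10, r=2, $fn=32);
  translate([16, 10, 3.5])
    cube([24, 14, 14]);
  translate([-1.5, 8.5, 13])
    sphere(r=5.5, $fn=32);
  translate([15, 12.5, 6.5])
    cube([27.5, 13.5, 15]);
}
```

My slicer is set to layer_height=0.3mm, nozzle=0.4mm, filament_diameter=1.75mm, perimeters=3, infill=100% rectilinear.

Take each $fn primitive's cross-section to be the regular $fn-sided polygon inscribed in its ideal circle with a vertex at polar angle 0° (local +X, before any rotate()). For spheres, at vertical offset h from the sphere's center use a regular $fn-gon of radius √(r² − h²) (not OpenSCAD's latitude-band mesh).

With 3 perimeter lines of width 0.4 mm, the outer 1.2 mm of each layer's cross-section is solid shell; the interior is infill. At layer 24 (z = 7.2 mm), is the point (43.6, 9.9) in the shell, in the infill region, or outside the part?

outside

At z = 7.2 mm: the r=2 cylinder contributes a regular 32-gon of circumradius 2; the cube at (16, 10) is present — its section is the full 24×14 rectangle; the sphere at (-1.5, 8.5) does not reach this height (|z−center|=5.800 > r=5.5); the cube at (15, 12.5) is present — its section is the full 27.5×13.5 rectangle; Taking the union: the regions partially overlap (shared area 276.00 mm²), so overlapping operands fuse into one piece — 2 connected regions. Overall, the cross-section has 2 separate islands. The nearest boundary edge runs (42.50, 26.00)→(42.50, 12.50); distance from the point to it = 2.82 mm. The point is not inside any of the regions above, so it lies outside the cross-section (2.82 mm from the nearest boundary).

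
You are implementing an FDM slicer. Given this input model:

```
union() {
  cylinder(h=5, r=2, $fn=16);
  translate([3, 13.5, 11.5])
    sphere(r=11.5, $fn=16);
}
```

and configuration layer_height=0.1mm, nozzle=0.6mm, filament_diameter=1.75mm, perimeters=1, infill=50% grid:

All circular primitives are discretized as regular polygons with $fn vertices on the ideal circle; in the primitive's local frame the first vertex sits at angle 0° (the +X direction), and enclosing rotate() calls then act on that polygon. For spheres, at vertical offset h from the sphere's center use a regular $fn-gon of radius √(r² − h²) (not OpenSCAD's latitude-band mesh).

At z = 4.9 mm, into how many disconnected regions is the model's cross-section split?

At z = 4.9 mm: the r=2 cylinder contributes a regular 16-gon of circumradius 2; the r=11.5 sphere at (3, 13.5) contributes a regular 16-gon of circumradius √(11.5²−6.6²) = 9.418; Merging all regions: the 2 present regions are separate (no shared area or edge), so areas and boundary lengths simply add and each stays a separate island — 2 connected regions. The result has 2 disconnected regions.

2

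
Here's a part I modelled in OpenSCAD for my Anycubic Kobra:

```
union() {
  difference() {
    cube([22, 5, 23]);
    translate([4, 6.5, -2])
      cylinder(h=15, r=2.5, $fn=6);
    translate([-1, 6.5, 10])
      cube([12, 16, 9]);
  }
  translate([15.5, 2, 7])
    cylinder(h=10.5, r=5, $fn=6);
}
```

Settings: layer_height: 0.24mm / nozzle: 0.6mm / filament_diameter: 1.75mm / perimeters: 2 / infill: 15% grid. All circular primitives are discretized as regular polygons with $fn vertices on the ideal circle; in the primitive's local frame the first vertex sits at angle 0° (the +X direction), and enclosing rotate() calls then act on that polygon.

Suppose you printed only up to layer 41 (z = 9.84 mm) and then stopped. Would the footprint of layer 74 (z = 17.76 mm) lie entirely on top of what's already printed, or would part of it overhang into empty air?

Compare the two slices. At z = 9.84: the 22×5 cube contributes its full rectangle (area 110.00 mm²); the r=2.5 cylinder at (4, 6.5) contributes a regular 6-gon of circumradius 2.5 (area = (6/2)·2.500²·sin(360°/6) = 16.24 mm²); the cube at (-1, 6.5) is absent (z outside [10, 19]); Taking the first minus the rest: starting from the 22×5 cube (110.00 mm²), the r=2.5 cylinder at (4, 6.5) partially overlaps it — only the 1.92 mm² overlap (of its 16.24 mm²) is removed, clipping the outline — area = 108.08 mm²; the r=5 cylinder at (15.5, 2) gives a regular 6-gon of circumradius 5 (constant along its height) (area = (6/2)·5.000²·sin(360°/6) = 64.95 mm²); Merging all regions: the regions partially overlap — summed areas 173.03 mm² minus the doubly-counted overlap 42.49 mm² gives 130.54 mm² — area = 130.54 mm². At z = 17.76: the cube is present — its section is the full 22×5 rectangle (area 110.00 mm²); the cylinder at (4, 6.5) is not intersected at this z (z outside [-2, 13]); the 12×16 cube at (-1, 6.5) contributes its full rectangle (area 192.00 mm²); After the difference (first − rest): starting from the 22×5 cube (110.00 mm²), the 12×16 cube at (-1, 6.5) misses the remaining region (no effect) — area = 110.00 mm²; the cylinder at (15.5, 2) is absent (z outside [7, 17.5]); Combining (union): only that combined region is present, so the union is just that shape — area = 110.00 mm². Checking containment: at z = 17.76 the cross-section extends beyond the z = 9.84 cross-section by about 1.92 mm².

part overhangs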